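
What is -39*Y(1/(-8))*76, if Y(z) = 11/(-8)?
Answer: 8151/2 ≈ 4075.5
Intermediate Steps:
Y(z) = -11/8 (Y(z) = 11*(-⅛) = -11/8)
-39*Y(1/(-8))*76 = -39*(-11/8)*76 = (429/8)*76 = 8151/2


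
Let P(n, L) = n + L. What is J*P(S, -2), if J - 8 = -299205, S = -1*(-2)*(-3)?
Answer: 2393576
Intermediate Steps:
S = -6 (S = 2*(-3) = -6)
P(n, L) = L + n
J = -299197 (J = 8 - 299205 = -299197)
J*P(S, -2) = -299197*(-2 - 6) = -299197*(-8) = 2393576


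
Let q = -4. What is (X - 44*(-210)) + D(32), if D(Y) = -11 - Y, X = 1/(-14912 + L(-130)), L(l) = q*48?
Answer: 138911487/15104 ≈ 9197.0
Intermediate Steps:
L(l) = -192 (L(l) = -4*48 = -192)
X = -1/15104 (X = 1/(-14912 - 192) = 1/(-15104) = -1/15104 ≈ -6.6208e-5)
(X - 44*(-210)) + D(32) = (-1/15104 - 44*(-210)) + (-11 - 1*32) = (-1/15104 + 9240) + (-11 - 32) = 139560959/15104 - 43 = 138911487/15104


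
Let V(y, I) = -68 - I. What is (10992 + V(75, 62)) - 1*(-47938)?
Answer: 58800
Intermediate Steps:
(10992 + V(75, 62)) - 1*(-47938) = (10992 + (-68 - 1*62)) - 1*(-47938) = (10992 + (-68 - 62)) + 47938 = (10992 - 130) + 47938 = 10862 + 47938 = 58800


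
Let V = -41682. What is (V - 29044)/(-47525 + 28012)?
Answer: 70726/19513 ≈ 3.6246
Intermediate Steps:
(V - 29044)/(-47525 + 28012) = (-41682 - 29044)/(-47525 + 28012) = -70726/(-19513) = -70726*(-1/19513) = 70726/19513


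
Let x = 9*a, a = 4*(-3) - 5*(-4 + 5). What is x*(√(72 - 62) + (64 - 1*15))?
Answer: -7497 - 153*√10 ≈ -7980.8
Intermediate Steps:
a = -17 (a = -12 - 5*1 = -12 - 5 = -17)
x = -153 (x = 9*(-17) = -153)
x*(√(72 - 62) + (64 - 1*15)) = -153*(√(72 - 62) + (64 - 1*15)) = -153*(√10 + (64 - 15)) = -153*(√10 + 49) = -153*(49 + √10) = -7497 - 153*√10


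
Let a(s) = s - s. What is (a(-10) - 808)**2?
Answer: 652864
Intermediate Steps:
a(s) = 0
(a(-10) - 808)**2 = (0 - 808)**2 = (-808)**2 = 652864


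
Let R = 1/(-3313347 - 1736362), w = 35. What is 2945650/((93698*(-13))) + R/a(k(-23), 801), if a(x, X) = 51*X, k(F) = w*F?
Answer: -303822680664503212/125635600946138283 ≈ -2.4183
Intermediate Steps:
k(F) = 35*F
R = -1/5049709 (R = 1/(-5049709) = -1/5049709 ≈ -1.9803e-7)
2945650/((93698*(-13))) + R/a(k(-23), 801) = 2945650/((93698*(-13))) - 1/(5049709*(51*801)) = 2945650/(-1218074) - 1/5049709/40851 = 2945650*(-1/1218074) - 1/5049709*1/40851 = -1472825/609037 - 1/206285662359 = -303822680664503212/125635600946138283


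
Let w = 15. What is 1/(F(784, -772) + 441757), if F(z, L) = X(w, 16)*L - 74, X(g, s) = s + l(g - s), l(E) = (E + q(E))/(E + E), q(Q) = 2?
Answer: 1/429717 ≈ 2.3271e-6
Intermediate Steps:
l(E) = (2 + E)/(2*E) (l(E) = (E + 2)/(E + E) = (2 + E)/((2*E)) = (2 + E)*(1/(2*E)) = (2 + E)/(2*E))
X(g, s) = s + (2 + g - s)/(2*(g - s)) (X(g, s) = s + (2 + (g - s))/(2*(g - s)) = s + (2 + g - s)/(2*(g - s)))
F(z, L) = -74 + 31*L/2 (F(z, L) = ((1 + (1/2)*15 - 1/2*16 + 16*(15 - 1*16))/(15 - 1*16))*L - 74 = ((1 + 15/2 - 8 + 16*(15 - 16))/(15 - 16))*L - 74 = ((1 + 15/2 - 8 + 16*(-1))/(-1))*L - 74 = (-(1 + 15/2 - 8 - 16))*L - 74 = (-1*(-31/2))*L - 74 = 31*L/2 - 74 = -74 + 31*L/2)
1/(F(784, -772) + 441757) = 1/((-74 + (31/2)*(-772)) + 441757) = 1/((-74 - 11966) + 441757) = 1/(-12040 + 441757) = 1/429717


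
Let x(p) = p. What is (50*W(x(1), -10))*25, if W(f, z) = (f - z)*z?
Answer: -137500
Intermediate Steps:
W(f, z) = z*(f - z)
(50*W(x(1), -10))*25 = (50*(-10*(1 - 1*(-10))))*25 = (50*(-10*(1 + 10)))*25 = (50*(-10*11))*25 = (50*(-110))*25 = -5500*25 = -137500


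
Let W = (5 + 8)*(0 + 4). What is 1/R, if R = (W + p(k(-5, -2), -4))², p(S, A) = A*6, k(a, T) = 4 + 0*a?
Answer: 1/784 ≈ 0.0012755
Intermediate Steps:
k(a, T) = 4 (k(a, T) = 4 + 0 = 4)
p(S, A) = 6*A
W = 52 (W = 13*4 = 52)
R = 784 (R = (52 + 6*(-4))² = (52 - 24)² = 28² = 784)
1/R = 1/784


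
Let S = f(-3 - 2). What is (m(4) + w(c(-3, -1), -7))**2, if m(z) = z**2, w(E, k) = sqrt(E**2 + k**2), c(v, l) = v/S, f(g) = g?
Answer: (80 + sqrt(1234))**2/25 ≈ 530.18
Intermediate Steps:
S = -5 (S = -3 - 2 = -5)
c(v, l) = -v/5 (c(v, l) = v/(-5) = v*(-1/5) = -v/5)
(m(4) + w(c(-3, -1), -7))**2 = (4**2 + sqrt((-1/5*(-3))**2 + (-7)**2))**2 = (16 + sqrt((3/5)**2 + 49))**2 = (16 + sqrt(9/25 + 49))**2 = (16 + sqrt(1234/25))**2 = (16 + sqrt(1234)/5)**2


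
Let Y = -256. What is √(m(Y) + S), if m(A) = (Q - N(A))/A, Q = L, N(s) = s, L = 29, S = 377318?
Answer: √96593123/16 ≈ 614.26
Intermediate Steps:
Q = 29
m(A) = (29 - A)/A
√(m(Y) + S) = √((29 - 1*(-256))/(-256) + 377318) = √(-(29 + 256)/256 + 377318) = √(-1/256*285 + 377318) = √(-285/256 + 377318) = √(96593123/256) = √96593123/16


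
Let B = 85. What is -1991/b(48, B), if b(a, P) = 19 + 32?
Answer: -1991/51 ≈ -39.039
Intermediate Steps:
b(a, P) = 51
-1991/b(48, B) = -1991/51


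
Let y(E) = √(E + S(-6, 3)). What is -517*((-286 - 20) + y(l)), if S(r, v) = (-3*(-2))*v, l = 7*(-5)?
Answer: 158202 - 517*I*√17 ≈ 1.582e+5 - 2131.6*I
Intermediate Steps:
l = -35
S(r, v) = 6*v
y(E) = √(18 + E) (y(E) = √(E + 6*3) = √(E + 18) = √(18 + E))
-517*((-286 - 20) + y(l)) = -517*((-286 - 20) + √(18 - 35)) = -517*(-306 + √(-17)) = -517*(-306 + I*√17) = 158202 - 517*I*√17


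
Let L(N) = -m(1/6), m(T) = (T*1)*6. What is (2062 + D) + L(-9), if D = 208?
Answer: 2269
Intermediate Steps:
m(T) = 6*T (m(T) = T*6 = 6*T)
L(N) = -1 (L(N) = -6*1/6 = -6*1*(1/6) = -6/6 = -1*1 = -1)
(2062 + D) + L(-9) = (2062 + 208) - 1 = 2270 - 1 = 2269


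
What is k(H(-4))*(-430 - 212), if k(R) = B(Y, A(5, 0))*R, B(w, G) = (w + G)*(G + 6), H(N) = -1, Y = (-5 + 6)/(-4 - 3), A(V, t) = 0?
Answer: -3852/7 ≈ -550.29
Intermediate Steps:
Y = -⅐ (Y = 1/(-7) = 1*(-⅐) = -⅐ ≈ -0.14286)
B(w, G) = (6 + G)*(G + w) (B(w, G) = (G + w)*(6 + G) = (6 + G)*(G + w))
k(R) = -6*R/7 (k(R) = (0² + 6*0 + 6*(-⅐) + 0*(-⅐))*R = (0 + 0 - 6/7 + 0)*R = -6*R/7)
k(H(-4))*(-430 - 212) = (-6/7*(-1))*(-430 - 212) = (6/7)*(-642) = -3852/7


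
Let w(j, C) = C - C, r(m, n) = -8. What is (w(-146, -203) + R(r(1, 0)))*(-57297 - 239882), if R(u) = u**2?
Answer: -19019456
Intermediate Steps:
w(j, C) = 0
(w(-146, -203) + R(r(1, 0)))*(-57297 - 239882) = (0 + (-8)**2)*(-57297 - 239882) = (0 + 64)*(-297179) = 64*(-297179) = -19019456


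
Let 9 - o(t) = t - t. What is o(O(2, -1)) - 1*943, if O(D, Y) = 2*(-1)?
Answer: -934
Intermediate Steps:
O(D, Y) = -2
o(t) = 9 (o(t) = 9 - (t - t) = 9 - 1*0 = 9 + 0 = 9)
o(O(2, -1)) - 1*943 = 9 - 1*943 = 9 - 943 = -934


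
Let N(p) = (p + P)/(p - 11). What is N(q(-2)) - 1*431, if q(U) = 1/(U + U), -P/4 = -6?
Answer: -3898/9 ≈ -433.11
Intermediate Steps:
P = 24 (P = -4*(-6) = 24)
q(U) = 1/(2*U)
N(p) = (24 + p)/(-11 + p) (N(p) = (p + 24)/(p - 11) = (24 + p)/(-11 + p))
N(q(-2)) - 1*431 = (24 + (1/2)/(-2))/(-11 + (1/2)/(-2)) - 1*431 = (24 + (1/2)*(-1/2))/(-11 + (1/2)*(-1/2)) - 431 = (24 - 1/4)/(-11 - 1/4) - 431 = (95/4)/(-45/4) - 431 = -4/45*95/4 - 431 = -19/9 - 431 = -3898/9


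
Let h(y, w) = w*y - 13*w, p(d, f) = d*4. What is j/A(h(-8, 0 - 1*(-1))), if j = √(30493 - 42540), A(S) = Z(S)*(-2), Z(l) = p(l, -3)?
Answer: I*√12047/168 ≈ 0.65333*I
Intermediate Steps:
p(d, f) = 4*d
Z(l) = 4*l
h(y, w) = -13*w + w*y
A(S) = -8*S (A(S) = (4*S)*(-2) = -8*S)
j = I*√12047 (j = √(-12047) = I*√12047 ≈ 109.76*I)
j/A(h(-8, 0 - 1*(-1))) = (I*√12047)/((-8*(0 - 1*(-1))*(-13 - 8))) = (I*√12047)/((-8*(0 + 1)*(-21))) = (I*√12047)/((-8*(-21))) = (I*√12047)/168 = (I*√12047)*(1/168) = I*√12047/168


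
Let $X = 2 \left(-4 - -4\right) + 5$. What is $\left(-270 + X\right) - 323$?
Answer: $-588$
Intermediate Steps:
$X = 5$ ($X = 2 \left(-4 + 4\right) + 5 = 2 \cdot 0 + 5 = 0 + 5 = 5$)
$\left(-270 + X\right) - 323 = \left(-270 + 5\right) - 323 = -265 - 323 = -588$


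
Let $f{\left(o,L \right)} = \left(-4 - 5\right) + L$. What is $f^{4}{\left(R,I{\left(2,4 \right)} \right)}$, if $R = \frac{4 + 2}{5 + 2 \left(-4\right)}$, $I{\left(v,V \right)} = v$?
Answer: $2401$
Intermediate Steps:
$R = -2$ ($R = \frac{6}{5 - 8} = \frac{6}{-3} = 6 \left(- \frac{1}{3}\right) = -2$)
$f{\left(o,L \right)} = -9 + L$
$f^{4}{\left(R,I{\left(2,4 \right)} \right)} = \left(-9 + 2\right)^{4} = \left(-7\right)^{4} = 2401$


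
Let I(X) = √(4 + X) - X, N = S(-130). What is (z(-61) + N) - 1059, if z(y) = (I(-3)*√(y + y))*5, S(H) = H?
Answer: -1189 + 20*I*√122 ≈ -1189.0 + 220.91*I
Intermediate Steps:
N = -130
z(y) = 20*√2*√y (z(y) = ((√(4 - 3) - 1*(-3))*√(y + y))*5 = ((√1 + 3)*√(2*y))*5 = ((1 + 3)*(√2*√y))*5 = (4*(√2*√y))*5 = (4*√2*√y)*5 = 20*√2*√y)
(z(-61) + N) - 1059 = (20*√2*√(-61) - 130) - 1059 = (20*√2*(I*√61) - 130) - 1059 = (20*I*√122 - 130) - 1059 = (-130 + 20*I*√122) - 1059 = -1189 + 20*I*√122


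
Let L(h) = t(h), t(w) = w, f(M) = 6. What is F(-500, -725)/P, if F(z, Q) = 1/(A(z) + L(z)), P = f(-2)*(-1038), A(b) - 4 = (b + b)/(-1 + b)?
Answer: 167/513801696 ≈ 3.2503e-7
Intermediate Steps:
A(b) = 4 + 2*b/(-1 + b) (A(b) = 4 + (b + b)/(-1 + b) = 4 + (2*b)/(-1 + b) = 4 + 2*b/(-1 + b))
P = -6228 (P = 6*(-1038) = -6228)
L(h) = h
F(z, Q) = 1/(z + 2*(-2 + 3*z)/(-1 + z)) (F(z, Q) = 1/(2*(-2 + 3*z)/(-1 + z) + z) = 1/(z + 2*(-2 + 3*z)/(-1 + z)))
F(-500, -725)/P = ((-1 - 500)/(-4 + (-500)**2 + 5*(-500)))/(-6228) = (-501/(-4 + 250000 - 2500))*(-1/6228) = (-501/247496)*(-1/6228) = ((1/247496)*(-501))*(-1/6228) = -501/247496*(-1/6228) = 167/513801696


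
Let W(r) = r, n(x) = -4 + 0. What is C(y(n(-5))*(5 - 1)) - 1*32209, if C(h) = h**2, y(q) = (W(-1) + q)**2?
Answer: -22209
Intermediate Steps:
n(x) = -4
y(q) = (-1 + q)**2
C(y(n(-5))*(5 - 1)) - 1*32209 = ((-1 - 4)**2*(5 - 1))**2 - 1*32209 = ((-5)**2*4)**2 - 32209 = (25*4)**2 - 32209 = 100**2 - 32209 = 10000 - 32209 = -22209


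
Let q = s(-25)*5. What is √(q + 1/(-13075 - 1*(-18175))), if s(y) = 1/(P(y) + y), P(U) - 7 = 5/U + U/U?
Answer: I*√139709451/21930 ≈ 0.53898*I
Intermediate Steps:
P(U) = 8 + 5/U (P(U) = 7 + (5/U + U/U) = 7 + (5/U + 1) = 7 + (1 + 5/U) = 8 + 5/U)
s(y) = 1/(8 + y + 5/y) (s(y) = 1/((8 + 5/y) + y) = 1/(8 + y + 5/y))
q = -25/86 (q = -25/(5 + (-25)² + 8*(-25))*5 = -25/(5 + 625 - 200)*5 = -25/430*5 = -25*1/430*5 = -5/86*5 = -25/86 ≈ -0.29070)
√(q + 1/(-13075 - 1*(-18175))) = √(-25/86 + 1/(-13075 - 1*(-18175))) = √(-25/86 + 1/(-13075 + 18175)) = √(-25/86 + 1/5100) = √(-63707/219300) = I*√139709451/21930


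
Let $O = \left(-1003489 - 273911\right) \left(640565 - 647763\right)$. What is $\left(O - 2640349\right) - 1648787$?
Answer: $9190436064$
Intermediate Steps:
$O = 9194725200$ ($O = - 1277400 \left(640565 + \left(-842147 + 194384\right)\right) = - 1277400 \left(640565 - 647763\right) = \left(-1277400\right) \left(-7198\right) = 9194725200$)
$\left(O - 2640349\right) - 1648787 = \left(9194725200 - 2640349\right) - 1648787 = 9192084851 - 1648787 = 9190436064$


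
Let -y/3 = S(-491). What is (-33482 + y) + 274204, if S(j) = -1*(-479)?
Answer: 239285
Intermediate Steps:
S(j) = 479
y = -1437 (y = -3*479 = -1437)
(-33482 + y) + 274204 = (-33482 - 1437) + 274204 = -34919 + 274204 = 239285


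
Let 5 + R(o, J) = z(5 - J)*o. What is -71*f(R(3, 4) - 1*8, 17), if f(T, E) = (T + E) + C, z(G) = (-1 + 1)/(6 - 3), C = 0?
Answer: -284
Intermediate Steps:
z(G) = 0 (z(G) = 0/3 = 0*(⅓) = 0)
R(o, J) = -5 (R(o, J) = -5 + 0*o = -5 + 0 = -5)
f(T, E) = E + T (f(T, E) = (T + E) + 0 = (E + T) + 0 = E + T)
-71*f(R(3, 4) - 1*8, 17) = -71*(17 + (-5 - 1*8)) = -71*(17 + (-5 - 8)) = -71*(17 - 13) = -71*4 = -284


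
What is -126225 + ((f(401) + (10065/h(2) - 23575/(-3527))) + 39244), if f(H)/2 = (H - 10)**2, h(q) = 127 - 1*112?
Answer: 774030779/3527 ≈ 2.1946e+5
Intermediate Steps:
h(q) = 15 (h(q) = 127 - 112 = 15)
f(H) = 2*(-10 + H)**2 (f(H) = 2*(H - 10)**2 = 2*(-10 + H)**2)
-126225 + ((f(401) + (10065/h(2) - 23575/(-3527))) + 39244) = -126225 + ((2*(-10 + 401)**2 + (10065/15 - 23575/(-3527))) + 39244) = -126225 + ((2*391**2 + (10065*(1/15) - 23575*(-1/3527))) + 39244) = -126225 + ((2*152881 + (671 + 23575/3527)) + 39244) = -126225 + ((305762 + 2390192/3527) + 39244) = -126225 + (1080812766/3527 + 39244) = -126225 + 1219226354/3527 = 774030779/3527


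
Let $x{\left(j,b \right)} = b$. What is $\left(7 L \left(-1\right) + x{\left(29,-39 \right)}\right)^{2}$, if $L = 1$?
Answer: $2116$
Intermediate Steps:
$\left(7 L \left(-1\right) + x{\left(29,-39 \right)}\right)^{2} = \left(7 \cdot 1 \left(-1\right) - 39\right)^{2} = \left(7 \left(-1\right) - 39\right)^{2} = \left(-7 - 39\right)^{2} = \left(-46\right)^{2} = 2116$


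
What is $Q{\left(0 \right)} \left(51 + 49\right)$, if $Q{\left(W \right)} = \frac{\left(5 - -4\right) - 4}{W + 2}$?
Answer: $250$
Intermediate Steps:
$Q{\left(W \right)} = \frac{5}{2 + W}$ ($Q{\left(W \right)} = \frac{\left(5 + 4\right) - 4}{2 + W} = \frac{9 - 4}{2 + W} = \frac{5}{2 + W}$)
$Q{\left(0 \right)} \left(51 + 49\right) = \frac{5}{2 + 0} \left(51 + 49\right) = \frac{5}{2} \cdot 100 = 250$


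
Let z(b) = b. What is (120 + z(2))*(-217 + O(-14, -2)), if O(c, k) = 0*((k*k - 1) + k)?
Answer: -26474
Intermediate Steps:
O(c, k) = 0 (O(c, k) = 0*((k² - 1) + k) = 0*((-1 + k²) + k) = 0*(-1 + k + k²) = 0)
(120 + z(2))*(-217 + O(-14, -2)) = (120 + 2)*(-217 + 0) = 122*(-217) = -26474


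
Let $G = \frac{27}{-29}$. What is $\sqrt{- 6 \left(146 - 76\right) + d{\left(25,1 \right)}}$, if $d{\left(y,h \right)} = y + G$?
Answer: $\frac{i \sqrt{332978}}{29} \approx 19.898 i$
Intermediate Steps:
$G = - \frac{27}{29}$ ($G = 27 \left(- \frac{1}{29}\right) = - \frac{27}{29} \approx -0.93103$)
$d{\left(y,h \right)} = - \frac{27}{29} + y$ ($d{\left(y,h \right)} = y - \frac{27}{29} = - \frac{27}{29} + y$)
$\sqrt{- 6 \left(146 - 76\right) + d{\left(25,1 \right)}} = \sqrt{- 6 \left(146 - 76\right) + \left(- \frac{27}{29} + 25\right)} = \sqrt{\left(-6\right) 70 + \frac{698}{29}} = \sqrt{-420 + \frac{698}{29}} = \sqrt{- \frac{11482}{29}} = \frac{i \sqrt{332978}}{29}$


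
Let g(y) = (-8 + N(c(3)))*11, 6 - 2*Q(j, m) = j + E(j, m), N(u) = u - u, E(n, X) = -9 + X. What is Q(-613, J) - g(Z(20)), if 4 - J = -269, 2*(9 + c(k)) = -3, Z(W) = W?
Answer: 531/2 ≈ 265.50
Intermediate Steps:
c(k) = -21/2 (c(k) = -9 + (½)*(-3) = -9 - 3/2 = -21/2)
J = 273 (J = 4 - 1*(-269) = 4 + 269 = 273)
N(u) = 0
Q(j, m) = 15/2 - j/2 - m/2 (Q(j, m) = 3 - (j + (-9 + m))/2 = 3 - (-9 + j + m)/2 = 3 + (9/2 - j/2 - m/2) = 15/2 - j/2 - m/2)
g(y) = -88 (g(y) = (-8 + 0)*11 = -8*11 = -88)
Q(-613, J) - g(Z(20)) = (15/2 - ½*(-613) - ½*273) - 1*(-88) = (15/2 + 613/2 - 273/2) + 88 = 355/2 + 88 = 531/2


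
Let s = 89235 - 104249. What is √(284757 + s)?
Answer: √269743 ≈ 519.37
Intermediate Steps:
s = -15014
√(284757 + s) = √(284757 - 15014) = √269743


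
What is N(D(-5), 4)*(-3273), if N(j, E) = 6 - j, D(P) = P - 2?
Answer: -42549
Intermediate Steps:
D(P) = -2 + P
N(D(-5), 4)*(-3273) = (6 - (-2 - 5))*(-3273) = (6 - 1*(-7))*(-3273) = (6 + 7)*(-3273) = 13*(-3273) = -42549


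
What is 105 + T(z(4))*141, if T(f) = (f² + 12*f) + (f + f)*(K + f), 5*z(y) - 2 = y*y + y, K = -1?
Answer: 362457/25 ≈ 14498.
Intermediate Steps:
z(y) = ⅖ + y/5 + y²/5 (z(y) = ⅖ + (y*y + y)/5 = ⅖ + (y² + y)/5 = ⅖ + (y + y²)/5 = ⅖ + (y/5 + y²/5) = ⅖ + y/5 + y²/5)
T(f) = f² + 12*f + 2*f*(-1 + f) (T(f) = (f² + 12*f) + (f + f)*(-1 + f) = (f² + 12*f) + (2*f)*(-1 + f) = (f² + 12*f) + 2*f*(-1 + f) = f² + 12*f + 2*f*(-1 + f))
105 + T(z(4))*141 = 105 + ((⅖ + (⅕)*4 + (⅕)*4²)*(10 + 3*(⅖ + (⅕)*4 + (⅕)*4²)))*141 = 105 + ((⅖ + ⅘ + (⅕)*16)*(10 + 3*(⅖ + ⅘ + (⅕)*16)))*141 = 105 + ((⅖ + ⅘ + 16/5)*(10 + 3*(⅖ + ⅘ + 16/5)))*141 = 105 + (22*(10 + 3*(22/5))/5)*141 = 105 + (22*(10 + 66/5)/5)*141 = 105 + ((22/5)*(116/5))*141 = 105 + (2552/25)*141 = 105 + 359832/25 = 362457/25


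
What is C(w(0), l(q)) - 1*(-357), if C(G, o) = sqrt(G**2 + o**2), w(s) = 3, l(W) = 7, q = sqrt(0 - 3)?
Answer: 357 + sqrt(58) ≈ 364.62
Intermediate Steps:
q = I*sqrt(3) (q = sqrt(-3) = I*sqrt(3) ≈ 1.732*I)
C(w(0), l(q)) - 1*(-357) = sqrt(3**2 + 7**2) - 1*(-357) = sqrt(9 + 49) + 357 = sqrt(58) + 357 = 357 + sqrt(58)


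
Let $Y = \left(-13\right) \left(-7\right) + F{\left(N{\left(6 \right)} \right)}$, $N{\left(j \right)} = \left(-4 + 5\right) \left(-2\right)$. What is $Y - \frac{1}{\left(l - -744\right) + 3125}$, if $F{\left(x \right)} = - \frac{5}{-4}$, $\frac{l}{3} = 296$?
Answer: $\frac{1755329}{19028} \approx 92.25$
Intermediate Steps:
$l = 888$ ($l = 3 \cdot 296 = 888$)
$N{\left(j \right)} = -2$ ($N{\left(j \right)} = 1 \left(-2\right) = -2$)
$F{\left(x \right)} = \frac{5}{4}$ ($F{\left(x \right)} = \left(-5\right) \left(- \frac{1}{4}\right) = \frac{5}{4}$)
$Y = \frac{369}{4}$ ($Y = \left(-13\right) \left(-7\right) + \frac{5}{4} = 91 + \frac{5}{4} = \frac{369}{4} \approx 92.25$)
$Y - \frac{1}{\left(l - -744\right) + 3125} = \frac{369}{4} - \frac{1}{\left(888 - -744\right) + 3125} = \frac{369}{4} - \frac{1}{\left(888 + 744\right) + 3125} = \frac{369}{4} - \frac{1}{1632 + 3125} = \frac{369}{4} - \frac{1}{4757} = \frac{1755329}{19028}$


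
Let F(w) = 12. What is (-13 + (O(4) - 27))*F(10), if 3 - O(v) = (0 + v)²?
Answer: -636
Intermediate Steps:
O(v) = 3 - v² (O(v) = 3 - (0 + v)² = 3 - v²)
(-13 + (O(4) - 27))*F(10) = (-13 + ((3 - 1*4²) - 27))*12 = (-13 + ((3 - 1*16) - 27))*12 = (-13 + ((3 - 16) - 27))*12 = (-13 + (-13 - 27))*12 = (-13 - 40)*12 = -53*12 = -636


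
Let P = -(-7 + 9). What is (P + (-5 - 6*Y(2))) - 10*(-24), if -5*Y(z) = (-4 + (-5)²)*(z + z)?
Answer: 1669/5 ≈ 333.80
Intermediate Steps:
Y(z) = -42*z/5 (Y(z) = -(-4 + (-5)²)*(z + z)/5 = -(-4 + 25)*2*z/5 = -21*2*z/5 = -42*z/5)
P = -2 (P = -1*2 = -2)
(P + (-5 - 6*Y(2))) - 10*(-24) = (-2 + (-5 - (-252)*2/5)) - 10*(-24) = (-2 + (-5 - 6*(-84/5))) + 240 = (-2 + (-5 + 504/5)) + 240 = (-2 + 479/5) + 240 = 469/5 + 240 = 1669/5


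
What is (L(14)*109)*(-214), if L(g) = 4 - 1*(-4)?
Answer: -186608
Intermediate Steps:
L(g) = 8 (L(g) = 4 + 4 = 8)
(L(14)*109)*(-214) = (8*109)*(-214) = 872*(-214) = -186608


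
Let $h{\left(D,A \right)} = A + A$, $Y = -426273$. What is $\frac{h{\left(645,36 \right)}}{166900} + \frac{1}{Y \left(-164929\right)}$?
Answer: $\frac{1265486074831}{2933466929519325} \approx 0.0004314$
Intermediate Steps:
$h{\left(D,A \right)} = 2 A$
$\frac{h{\left(645,36 \right)}}{166900} + \frac{1}{Y \left(-164929\right)} = \frac{2 \cdot 36}{166900} + \frac{1}{\left(-426273\right) \left(-164929\right)} = 72 \cdot \frac{1}{166900} - - \frac{1}{70304779617} = \frac{18}{41725} + \frac{1}{70304779617} = \frac{1265486074831}{2933466929519325}$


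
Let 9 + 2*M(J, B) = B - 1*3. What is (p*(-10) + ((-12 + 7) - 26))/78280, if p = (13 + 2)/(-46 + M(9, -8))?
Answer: -793/2191840 ≈ -0.00036180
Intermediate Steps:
M(J, B) = -6 + B/2 (M(J, B) = -9/2 + (B - 1*3)/2 = -9/2 + (B - 3)/2 = -9/2 + (-3 + B)/2 = -9/2 + (-3/2 + B/2) = -6 + B/2)
p = -15/56 (p = (13 + 2)/(-46 + (-6 + (1/2)*(-8))) = 15/(-46 + (-6 - 4)) = 15/(-46 - 10) = 15/(-56) = 15*(-1/56) = -15/56 ≈ -0.26786)
(p*(-10) + ((-12 + 7) - 26))/78280 = (-15/56*(-10) + ((-12 + 7) - 26))/78280 = (75/28 + (-5 - 26))*(1/78280) = (75/28 - 31)*(1/78280) = -793/28*1/78280 = -793/2191840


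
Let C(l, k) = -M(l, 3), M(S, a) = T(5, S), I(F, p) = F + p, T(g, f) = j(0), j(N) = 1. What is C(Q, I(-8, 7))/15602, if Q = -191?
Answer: -1/15602 ≈ -6.4094e-5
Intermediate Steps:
T(g, f) = 1
M(S, a) = 1
C(l, k) = -1 (C(l, k) = -1*1 = -1)
C(Q, I(-8, 7))/15602 = -1/15602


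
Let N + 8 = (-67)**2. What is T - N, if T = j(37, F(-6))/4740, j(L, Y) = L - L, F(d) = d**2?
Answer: -4481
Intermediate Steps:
N = 4481 (N = -8 + (-67)**2 = -8 + 4489 = 4481)
j(L, Y) = 0
T = 0 (T = 0/4740 = 0*(1/4740) = 0)
T - N = 0 - 1*4481 = 0 - 4481 = -4481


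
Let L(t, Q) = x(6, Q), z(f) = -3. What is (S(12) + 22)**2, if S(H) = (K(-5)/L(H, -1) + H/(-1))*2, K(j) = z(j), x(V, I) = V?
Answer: 9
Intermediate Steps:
K(j) = -3
L(t, Q) = 6
S(H) = -1 - 2*H (S(H) = (-3/6 + H/(-1))*2 = (-3*1/6 + H*(-1))*2 = (-1/2 - H)*2 = -1 - 2*H)
(S(12) + 22)**2 = ((-1 - 2*12) + 22)**2 = ((-1 - 24) + 22)**2 = (-25 + 22)**2 = (-3)**2 = 9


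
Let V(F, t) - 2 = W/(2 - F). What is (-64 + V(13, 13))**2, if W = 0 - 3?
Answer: 461041/121 ≈ 3810.3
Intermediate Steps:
W = -3
V(F, t) = 2 - 3/(2 - F)
(-64 + V(13, 13))**2 = (-64 + (-1 + 2*13)/(-2 + 13))**2 = (-64 + (-1 + 26)/11)**2 = (-64 + (1/11)*25)**2 = (-64 + 25/11)**2 = (-679/11)**2 = 461041/121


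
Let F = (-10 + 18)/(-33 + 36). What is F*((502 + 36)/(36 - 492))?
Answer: -538/171 ≈ -3.1462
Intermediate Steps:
F = 8/3 ≈ 2.6667
F*((502 + 36)/(36 - 492)) = 8*((502 + 36)/(36 - 492))/3 = 8*(538/(-456))/3 = 8*(538*(-1/456))/3 = (8/3)*(-269/228) = -538/171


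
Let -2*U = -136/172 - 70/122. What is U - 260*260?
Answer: -354626021/5246 ≈ -67599.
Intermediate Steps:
U = 3579/5246 (U = -(-136/172 - 70/122)/2 = -(-136*1/172 - 70*1/122)/2 = -(-34/43 - 35/61)/2 = -½*(-3579/2623) = 3579/5246 ≈ 0.68223)
U - 260*260 = 3579/5246 - 260*260 = 3579/5246 - 67600 = -354626021/5246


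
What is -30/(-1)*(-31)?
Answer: -930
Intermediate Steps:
-30/(-1)*(-31) = -30*(-1)*(-31) = 30*(-31) = -930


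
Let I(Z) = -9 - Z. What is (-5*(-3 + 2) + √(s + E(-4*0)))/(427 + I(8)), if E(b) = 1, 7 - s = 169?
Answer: 1/82 + I*√161/410 ≈ 0.012195 + 0.030948*I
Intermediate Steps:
s = -162 (s = 7 - 1*169 = 7 - 169 = -162)
(-5*(-3 + 2) + √(s + E(-4*0)))/(427 + I(8)) = (-5*(-3 + 2) + √(-162 + 1))/(427 + (-9 - 1*8)) = (-5*(-1) + √(-161))/(427 + (-9 - 8)) = (5 + I*√161)/(427 - 17) = (5 + I*√161)/410 = (5 + I*√161)*(1/410) = 1/82 + I*√161/410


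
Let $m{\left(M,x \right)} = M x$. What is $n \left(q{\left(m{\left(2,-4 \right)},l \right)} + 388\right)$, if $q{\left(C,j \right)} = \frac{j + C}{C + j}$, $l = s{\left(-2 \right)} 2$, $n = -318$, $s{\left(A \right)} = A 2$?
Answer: $-123702$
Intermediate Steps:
$s{\left(A \right)} = 2 A$
$l = -8$ ($l = 2 \left(-2\right) 2 = \left(-4\right) 2 = -8$)
$q{\left(C,j \right)} = 1$ ($q{\left(C,j \right)} = \frac{C + j}{C + j} = 1$)
$n \left(q{\left(m{\left(2,-4 \right)},l \right)} + 388\right) = - 318 \left(1 + 388\right) = \left(-318\right) 389 = -123702$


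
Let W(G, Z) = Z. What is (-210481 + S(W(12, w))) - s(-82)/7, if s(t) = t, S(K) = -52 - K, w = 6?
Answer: -1473691/7 ≈ -2.1053e+5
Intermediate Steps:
(-210481 + S(W(12, w))) - s(-82)/7 = (-210481 + (-52 - 1*6)) - (-82)/7 = (-210481 + (-52 - 6)) - (-82)/7 = (-210481 - 58) - 1*(-82/7) = -210539 + 82/7 = -1473691/7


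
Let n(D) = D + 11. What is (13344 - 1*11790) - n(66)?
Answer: 1477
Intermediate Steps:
n(D) = 11 + D
(13344 - 1*11790) - n(66) = (13344 - 1*11790) - (11 + 66) = (13344 - 11790) - 1*77 = 1554 - 77 = 1477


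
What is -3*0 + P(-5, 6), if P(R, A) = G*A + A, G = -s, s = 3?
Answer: -12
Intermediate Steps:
G = -3 (G = -1*3 = -3)
P(R, A) = -2*A (P(R, A) = -3*A + A = -2*A)
-3*0 + P(-5, 6) = -3*0 - 2*6 = 0 - 12 = -12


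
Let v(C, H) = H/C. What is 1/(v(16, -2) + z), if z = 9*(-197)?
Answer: -8/14185 ≈ -0.00056398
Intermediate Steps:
z = -1773
1/(v(16, -2) + z) = 1/(-2/16 - 1773) = 1/(-2*1/16 - 1773) = 1/(-1/8 - 1773) = 1/(-14185/8) = -8/14185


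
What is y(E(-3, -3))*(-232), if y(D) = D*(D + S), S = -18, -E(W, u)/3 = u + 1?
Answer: 16704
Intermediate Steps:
E(W, u) = -3 - 3*u (E(W, u) = -3*(u + 1) = -3*(1 + u) = -3 - 3*u)
y(D) = D*(-18 + D) (y(D) = D*(D - 18) = D*(-18 + D))
y(E(-3, -3))*(-232) = ((-3 - 3*(-3))*(-18 + (-3 - 3*(-3))))*(-232) = ((-3 + 9)*(-18 + (-3 + 9)))*(-232) = (6*(-18 + 6))*(-232) = (6*(-12))*(-232) = -72*(-232) = 16704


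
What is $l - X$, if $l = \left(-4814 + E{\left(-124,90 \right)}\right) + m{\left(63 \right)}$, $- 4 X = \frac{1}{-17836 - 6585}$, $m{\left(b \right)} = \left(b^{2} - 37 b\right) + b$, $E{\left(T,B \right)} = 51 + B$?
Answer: $- \frac{290316849}{97684} \approx -2972.0$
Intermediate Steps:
$m{\left(b \right)} = b^{2} - 36 b$
$X = \frac{1}{97684}$ ($X = - \frac{1}{4 \left(-17836 - 6585\right)} = - \frac{1}{4 \left(-24421\right)} = \left(- \frac{1}{4}\right) \left(- \frac{1}{24421}\right) = \frac{1}{97684} \approx 1.0237 \cdot 10^{-5}$)
$l = -2972$ ($l = \left(-4814 + \left(51 + 90\right)\right) + 63 \left(-36 + 63\right) = \left(-4814 + 141\right) + 63 \cdot 27 = -4673 + 1701 = -2972$)
$l - X = -2972 - \frac{1}{97684} = - \frac{290316849}{97684}$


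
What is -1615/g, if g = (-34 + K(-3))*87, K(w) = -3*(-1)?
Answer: 1615/2697 ≈ 0.59881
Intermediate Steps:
K(w) = 3
g = -2697 (g = (-34 + 3)*87 = -31*87 = -2697)
-1615/g = -1615/(-2697) = -1615*(-1/2697) = 1615/2697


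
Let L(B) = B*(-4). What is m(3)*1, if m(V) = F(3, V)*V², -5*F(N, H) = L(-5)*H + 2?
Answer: -558/5 ≈ -111.60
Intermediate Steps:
L(B) = -4*B
F(N, H) = -⅖ - 4*H (F(N, H) = -((-4*(-5))*H + 2)/5 = -(20*H + 2)/5 = -(2 + 20*H)/5 = -⅖ - 4*H)
m(V) = V²*(-⅖ - 4*V) (m(V) = (-⅖ - 4*V)*V² = V²*(-⅖ - 4*V))
m(3)*1 = (3²*(-⅖ - 4*3))*1 = (9*(-⅖ - 12))*1 = (9*(-62/5))*1 = -558/5*1 = -558/5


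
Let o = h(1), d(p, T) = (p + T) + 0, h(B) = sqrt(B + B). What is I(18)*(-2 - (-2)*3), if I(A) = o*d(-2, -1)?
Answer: -12*sqrt(2) ≈ -16.971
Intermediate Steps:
h(B) = sqrt(2)*sqrt(B) (h(B) = sqrt(2*B) = sqrt(2)*sqrt(B))
d(p, T) = T + p (d(p, T) = (T + p) + 0 = T + p)
o = sqrt(2) (o = sqrt(2)*sqrt(1) = sqrt(2)*1 = sqrt(2) ≈ 1.4142)
I(A) = -3*sqrt(2) (I(A) = sqrt(2)*(-1 - 2) = sqrt(2)*(-3) = -3*sqrt(2))
I(18)*(-2 - (-2)*3) = (-3*sqrt(2))*(-2 - (-2)*3) = (-3*sqrt(2))*(-2 - 2*(-3)) = (-3*sqrt(2))*(-2 + 6) = -3*sqrt(2)*4 = -12*sqrt(2)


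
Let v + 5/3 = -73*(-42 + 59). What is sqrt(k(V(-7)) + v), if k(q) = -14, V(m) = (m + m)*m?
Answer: I*sqrt(11310)/3 ≈ 35.449*I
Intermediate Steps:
V(m) = 2*m**2 (V(m) = (2*m)*m = 2*m**2)
v = -3728/3 (v = -5/3 - 73*(-42 + 59) = -5/3 - 73*17 = -5/3 - 1241 = -3728/3 ≈ -1242.7)
sqrt(k(V(-7)) + v) = sqrt(-14 - 3728/3) = sqrt(-3770/3) = I*sqrt(11310)/3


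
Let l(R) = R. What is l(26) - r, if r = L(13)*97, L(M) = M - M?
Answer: 26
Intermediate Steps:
L(M) = 0
r = 0 (r = 0*97 = 0)
l(26) - r = 26 - 1*0 = 26 + 0 = 26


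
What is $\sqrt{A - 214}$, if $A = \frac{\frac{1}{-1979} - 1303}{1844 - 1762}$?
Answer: $\frac{i \sqrt{1513491041035}}{81139} \approx 15.162 i$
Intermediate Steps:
$A = - \frac{1289319}{81139}$ ($A = \frac{- \frac{1}{1979} - 1303}{82} = \left(- \frac{2578638}{1979}\right) \frac{1}{82} = - \frac{1289319}{81139} \approx -15.89$)
$\sqrt{A - 214} = \sqrt{- \frac{1289319}{81139} - 214} = \sqrt{- \frac{18653065}{81139}} = \frac{i \sqrt{1513491041035}}{81139}$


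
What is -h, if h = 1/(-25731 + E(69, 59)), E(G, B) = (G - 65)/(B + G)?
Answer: 32/823391 ≈ 3.8864e-5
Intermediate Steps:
E(G, B) = (-65 + G)/(B + G)
h = -32/823391 (h = 1/(-25731 + (-65 + 69)/(59 + 69)) = 1/(-25731 + 4/128) = 1/(-25731 + (1/128)*4) = 1/(-25731 + 1/32) = 1/(-823391/32) = -32/823391 ≈ -3.8864e-5)
-h = -1*(-32/823391) = 32/823391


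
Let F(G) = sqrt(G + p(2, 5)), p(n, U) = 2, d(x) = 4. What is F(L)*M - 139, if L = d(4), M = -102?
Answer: -139 - 102*sqrt(6) ≈ -388.85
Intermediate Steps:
L = 4
F(G) = sqrt(2 + G) (F(G) = sqrt(G + 2) = sqrt(2 + G))
F(L)*M - 139 = sqrt(2 + 4)*(-102) - 139 = sqrt(6)*(-102) - 139 = -102*sqrt(6) - 139 = -139 - 102*sqrt(6)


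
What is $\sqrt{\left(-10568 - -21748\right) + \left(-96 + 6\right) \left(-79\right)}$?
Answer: $\sqrt{18290} \approx 135.24$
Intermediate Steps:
$\sqrt{\left(-10568 - -21748\right) + \left(-96 + 6\right) \left(-79\right)} = \sqrt{\left(-10568 + 21748\right) - -7110} = \sqrt{11180 + 7110} = \sqrt{18290}$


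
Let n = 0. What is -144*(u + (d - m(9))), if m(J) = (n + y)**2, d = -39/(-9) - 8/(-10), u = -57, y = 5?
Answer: 55344/5 ≈ 11069.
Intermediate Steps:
d = 77/15 (d = -39*(-1/9) - 8*(-1/10) = 13/3 + 4/5 = 77/15 ≈ 5.1333)
m(J) = 25 (m(J) = (0 + 5)**2 = 5**2 = 25)
-144*(u + (d - m(9))) = -144*(-57 + (77/15 - 1*25)) = -144*(-57 + (77/15 - 25)) = -144*(-57 - 298/15) = -144*(-1153/15) = 55344/5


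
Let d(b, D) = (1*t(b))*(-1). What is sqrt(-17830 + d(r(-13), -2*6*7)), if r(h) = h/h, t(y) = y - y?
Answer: I*sqrt(17830) ≈ 133.53*I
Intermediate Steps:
t(y) = 0
r(h) = 1
d(b, D) = 0 (d(b, D) = (1*0)*(-1) = 0*(-1) = 0)
sqrt(-17830 + d(r(-13), -2*6*7)) = sqrt(-17830 + 0) = sqrt(-17830) = I*sqrt(17830)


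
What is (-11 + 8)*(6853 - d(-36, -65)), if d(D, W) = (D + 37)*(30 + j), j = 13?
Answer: -20430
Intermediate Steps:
d(D, W) = 1591 + 43*D (d(D, W) = (D + 37)*(30 + 13) = (37 + D)*43 = 1591 + 43*D)
(-11 + 8)*(6853 - d(-36, -65)) = (-11 + 8)*(6853 - (1591 + 43*(-36))) = -3*(6853 - (1591 - 1548)) = -3*(6853 - 1*43) = -3*(6853 - 43) = -3*6810 = -20430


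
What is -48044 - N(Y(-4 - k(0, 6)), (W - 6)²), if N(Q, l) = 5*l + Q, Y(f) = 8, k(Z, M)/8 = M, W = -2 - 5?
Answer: -48897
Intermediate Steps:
W = -7
k(Z, M) = 8*M
N(Q, l) = Q + 5*l
-48044 - N(Y(-4 - k(0, 6)), (W - 6)²) = -48044 - (8 + 5*(-7 - 6)²) = -48044 - (8 + 5*(-13)²) = -48044 - (8 + 5*169) = -48044 - (8 + 845) = -48044 - 1*853 = -48044 - 853 = -48897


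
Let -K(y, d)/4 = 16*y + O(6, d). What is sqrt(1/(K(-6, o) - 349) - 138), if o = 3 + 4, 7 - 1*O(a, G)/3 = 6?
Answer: I*sqrt(72979)/23 ≈ 11.745*I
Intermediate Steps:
O(a, G) = 3 (O(a, G) = 21 - 3*6 = 21 - 18 = 3)
o = 7
K(y, d) = -12 - 64*y (K(y, d) = -4*(16*y + 3) = -4*(3 + 16*y) = -12 - 64*y)
sqrt(1/(K(-6, o) - 349) - 138) = sqrt(1/((-12 - 64*(-6)) - 349) - 138) = sqrt(1/((-12 + 384) - 349) - 138) = sqrt(1/(372 - 349) - 138) = sqrt(1/23 - 138) = sqrt(-3173/23) = I*sqrt(72979)/23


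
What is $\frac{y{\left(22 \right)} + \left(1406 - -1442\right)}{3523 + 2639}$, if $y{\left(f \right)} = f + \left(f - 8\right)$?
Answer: $\frac{1442}{3081} \approx 0.46803$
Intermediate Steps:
$y{\left(f \right)} = -8 + 2 f$ ($y{\left(f \right)} = f + \left(f - 8\right) = f + \left(-8 + f\right) = -8 + 2 f$)
$\frac{y{\left(22 \right)} + \left(1406 - -1442\right)}{3523 + 2639} = \frac{\left(-8 + 2 \cdot 22\right) + \left(1406 - -1442\right)}{3523 + 2639} = \frac{\left(-8 + 44\right) + \left(1406 + 1442\right)}{6162} = \left(36 + 2848\right) \frac{1}{6162} = 2884 \cdot \frac{1}{6162} = \frac{1442}{3081}$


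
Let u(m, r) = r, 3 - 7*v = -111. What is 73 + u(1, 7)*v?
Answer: 187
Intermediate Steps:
v = 114/7 (v = 3/7 - 1/7*(-111) = 3/7 + 111/7 = 114/7 ≈ 16.286)
73 + u(1, 7)*v = 73 + 7*(114/7) = 73 + 114 = 187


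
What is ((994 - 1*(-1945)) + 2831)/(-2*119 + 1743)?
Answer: 1154/301 ≈ 3.8339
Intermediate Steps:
((994 - 1*(-1945)) + 2831)/(-2*119 + 1743) = ((994 + 1945) + 2831)/(-238 + 1743) = (2939 + 2831)/1505 = 5770*(1/1505) = 1154/301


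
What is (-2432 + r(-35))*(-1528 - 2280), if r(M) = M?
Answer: 9394336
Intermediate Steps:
(-2432 + r(-35))*(-1528 - 2280) = (-2432 - 35)*(-1528 - 2280) = -2467*(-3808) = 9394336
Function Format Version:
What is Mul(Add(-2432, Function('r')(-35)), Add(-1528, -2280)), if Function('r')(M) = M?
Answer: 9394336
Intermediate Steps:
Mul(Add(-2432, Function('r')(-35)), Add(-1528, -2280)) = Mul(Add(-2432, -35), Add(-1528, -2280)) = Mul(-2467, -3808) = 9394336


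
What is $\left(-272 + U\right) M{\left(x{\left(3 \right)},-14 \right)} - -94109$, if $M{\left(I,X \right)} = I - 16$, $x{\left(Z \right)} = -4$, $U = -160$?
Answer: $102749$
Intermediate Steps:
$M{\left(I,X \right)} = -16 + I$
$\left(-272 + U\right) M{\left(x{\left(3 \right)},-14 \right)} - -94109 = \left(-272 - 160\right) \left(-16 - 4\right) - -94109 = \left(-432\right) \left(-20\right) + 94109 = 8640 + 94109 = 102749$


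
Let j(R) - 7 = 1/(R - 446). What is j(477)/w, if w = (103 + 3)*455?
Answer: 109/747565 ≈ 0.00014581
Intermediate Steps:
w = 48230 (w = 106*455 = 48230)
j(R) = 7 + 1/(-446 + R) (j(R) = 7 + 1/(R - 446) = 7 + 1/(-446 + R))
j(477)/w = ((-3121 + 7*477)/(-446 + 477))/48230 = ((-3121 + 3339)/31)*(1/48230) = ((1/31)*218)*(1/48230) = (218/31)*(1/48230) = 109/747565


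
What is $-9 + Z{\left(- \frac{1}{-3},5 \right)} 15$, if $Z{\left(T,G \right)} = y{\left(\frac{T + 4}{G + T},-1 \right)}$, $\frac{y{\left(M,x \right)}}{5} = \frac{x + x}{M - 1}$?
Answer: $791$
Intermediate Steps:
$y{\left(M,x \right)} = \frac{10 x}{-1 + M}$ ($y{\left(M,x \right)} = 5 \frac{x + x}{M - 1} = 5 \frac{2 x}{-1 + M} = \frac{10 x}{-1 + M}$)
$Z{\left(T,G \right)} = - \frac{10}{-1 + \frac{4 + T}{G + T}}$ ($Z{\left(T,G \right)} = 10 \left(-1\right) \frac{1}{-1 + \frac{T + 4}{G + T}} = 10 \left(-1\right) \frac{1}{-1 + \frac{4 + T}{G + T}} = - \frac{10}{-1 + \frac{4 + T}{G + T}}$)
$-9 + Z{\left(- \frac{1}{-3},5 \right)} 15 = -9 + \frac{10 \left(5 - \frac{1}{-3}\right)}{-4 + 5} \cdot 15 = -9 + \frac{10 \left(5 - - \frac{1}{3}\right)}{1} \cdot 15 = -9 + 10 \cdot 1 \left(5 + \frac{1}{3}\right) 15 = -9 + 10 \cdot 1 \cdot \frac{16}{3} \cdot 15 = -9 + \frac{160}{3} \cdot 15 = -9 + 800 = 791$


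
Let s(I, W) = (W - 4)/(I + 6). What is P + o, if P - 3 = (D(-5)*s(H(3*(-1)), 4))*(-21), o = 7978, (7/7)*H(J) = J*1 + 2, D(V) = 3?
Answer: 7981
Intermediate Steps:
H(J) = 2 + J (H(J) = J*1 + 2 = J + 2 = 2 + J)
s(I, W) = (-4 + W)/(6 + I)
P = 3 (P = 3 + (3*((-4 + 4)/(6 + (2 + 3*(-1)))))*(-21) = 3 + (3*(0/(6 + (2 - 3))))*(-21) = 3 + (3*(0/(6 - 1)))*(-21) = 3 + (3*(0/5))*(-21) = 3 + (3*((⅕)*0))*(-21) = 3 + (3*0)*(-21) = 3 + 0*(-21) = 3 + 0 = 3)
P + o = 3 + 7978 = 7981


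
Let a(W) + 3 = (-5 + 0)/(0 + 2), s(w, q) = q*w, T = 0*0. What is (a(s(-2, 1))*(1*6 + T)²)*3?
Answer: -594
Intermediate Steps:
T = 0
a(W) = -11/2 (a(W) = -3 + (-5 + 0)/(0 + 2) = -3 - 5/2 = -11/2)
(a(s(-2, 1))*(1*6 + T)²)*3 = -11*(1*6 + 0)²/2*3 = -11*(6 + 0)²/2*3 = -11/2*6²*3 = -11/2*36*3 = -198*3 = -594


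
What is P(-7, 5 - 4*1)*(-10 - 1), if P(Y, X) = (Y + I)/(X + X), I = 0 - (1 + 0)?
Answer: 44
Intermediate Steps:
I = -1 (I = 0 - 1*1 = 0 - 1 = -1)
P(Y, X) = (-1 + Y)/(2*X) (P(Y, X) = (Y - 1)/(X + X) = (-1 + Y)/((2*X)) = (-1 + Y)*(1/(2*X)) = (-1 + Y)/(2*X))
P(-7, 5 - 4*1)*(-10 - 1) = ((-1 - 7)/(2*(5 - 4*1)))*(-10 - 1) = ((½)*(-8)/(5 - 4))*(-11) = ((½)*(-8)/1)*(-11) = ((½)*1*(-8))*(-11) = -4*(-11) = 44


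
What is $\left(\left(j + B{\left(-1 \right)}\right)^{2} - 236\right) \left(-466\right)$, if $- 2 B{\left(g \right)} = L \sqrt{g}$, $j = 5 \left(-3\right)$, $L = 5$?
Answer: $\frac{16077}{2} - 34950 i \approx 8038.5 - 34950.0 i$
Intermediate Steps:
$j = -15$
$B{\left(g \right)} = - \frac{5 \sqrt{g}}{2}$
$\left(\left(j + B{\left(-1 \right)}\right)^{2} - 236\right) \left(-466\right) = \left(\left(-15 - \frac{5 \sqrt{-1}}{2}\right)^{2} - 236\right) \left(-466\right) = \left(\left(-15 - \frac{5 i}{2}\right)^{2} - 236\right) \left(-466\right) = \left(-236 + \left(-15 - \frac{5 i}{2}\right)^{2}\right) \left(-466\right) = 109976 - 466 \left(-15 - \frac{5 i}{2}\right)^{2}$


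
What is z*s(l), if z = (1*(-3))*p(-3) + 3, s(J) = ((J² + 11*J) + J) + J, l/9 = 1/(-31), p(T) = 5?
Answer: 42552/961 ≈ 44.279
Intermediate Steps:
l = -9/31 (l = 9/(-31) = 9*(-1/31) = -9/31 ≈ -0.29032)
s(J) = J² + 13*J (s(J) = (J² + 12*J) + J = J² + 13*J)
z = -12 (z = (1*(-3))*5 + 3 = -3*5 + 3 = -15 + 3 = -12)
z*s(l) = -(-108)*(13 - 9/31)/31 = -(-108)*394/(31*31) = -12*(-3546/961) = 42552/961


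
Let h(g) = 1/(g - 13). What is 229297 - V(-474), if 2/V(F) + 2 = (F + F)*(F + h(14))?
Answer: 51408616696/224201 ≈ 2.2930e+5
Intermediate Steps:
h(g) = 1/(-13 + g)
V(F) = 2/(-2 + 2*F*(1 + F)) (V(F) = 2/(-2 + (F + F)*(F + 1/(-13 + 14))) = 2/(-2 + (2*F)*(F + 1/1)) = 2/(-2 + (2*F)*(F + 1)) = 2/(-2 + (2*F)*(1 + F)) = 2/(-2 + 2*F*(1 + F)))
229297 - V(-474) = 229297 - 1/(-1 - 474 + (-474)²) = 229297 - 1/(-1 - 474 + 224676) = 229297 - 1/224201 = 51408616696/224201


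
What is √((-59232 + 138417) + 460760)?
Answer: √539945 ≈ 734.81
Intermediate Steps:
√((-59232 + 138417) + 460760) = √(79185 + 460760) = √539945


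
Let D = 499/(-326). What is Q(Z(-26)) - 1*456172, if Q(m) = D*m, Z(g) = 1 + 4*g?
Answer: -148660675/326 ≈ -4.5601e+5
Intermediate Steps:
D = -499/326 (D = 499*(-1/326) = -499/326 ≈ -1.5307)
Q(m) = -499*m/326
Q(Z(-26)) - 1*456172 = -499*(1 + 4*(-26))/326 - 1*456172 = -499*(1 - 104)/326 - 456172 = -499/326*(-103) - 456172 = 51397/326 - 456172 = -148660675/326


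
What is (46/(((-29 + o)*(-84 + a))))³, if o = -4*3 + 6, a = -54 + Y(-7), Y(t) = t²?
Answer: 97336/30225545875 ≈ 3.2203e-6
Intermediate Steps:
a = -5 (a = -54 + (-7)² = -54 + 49 = -5)
o = -6 (o = -12 + 6 = -6)
(46/(((-29 + o)*(-84 + a))))³ = (46/(((-29 - 6)*(-84 - 5))))³ = (46/((-35*(-89))))³ = (46/3115)³ = 97336/30225545875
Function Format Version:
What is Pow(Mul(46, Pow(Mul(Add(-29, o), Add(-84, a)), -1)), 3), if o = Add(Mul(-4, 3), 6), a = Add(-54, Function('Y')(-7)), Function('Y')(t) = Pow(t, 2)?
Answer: Rational(97336, 30225545875) ≈ 3.2203e-6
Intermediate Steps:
a = -5 (a = Add(-54, Pow(-7, 2)) = Add(-54, 49) = -5)
o = -6 (o = Add(-12, 6) = -6)
Pow(Mul(46, Pow(Mul(Add(-29, o), Add(-84, a)), -1)), 3) = Pow(Mul(46, Pow(Mul(Add(-29, -6), Add(-84, -5)), -1)), 3) = Pow(Mul(46, Pow(Mul(-35, -89), -1)), 3) = Pow(Mul(46, Pow(3115, -1)), 3) = Pow(Mul(46, Rational(1, 3115)), 3) = Pow(Rational(46, 3115), 3) = Rational(97336, 30225545875)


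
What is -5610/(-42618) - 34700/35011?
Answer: -213738815/248683133 ≈ -0.85948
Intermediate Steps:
-5610/(-42618) - 34700/35011 = -5610*(-1/42618) - 34700*1/35011 = 935/7103 - 34700/35011 = -213738815/248683133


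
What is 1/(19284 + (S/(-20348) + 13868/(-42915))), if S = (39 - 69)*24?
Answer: 218308605/4209800317004 ≈ 5.1857e-5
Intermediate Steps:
S = -720 (S = -30*24 = -720)
1/(19284 + (S/(-20348) + 13868/(-42915))) = 1/(19284 + (-720/(-20348) + 13868/(-42915))) = 1/(19284 + (-720*(-1/20348) + 13868*(-1/42915))) = 1/(19284 + (180/5087 - 13868/42915)) = 1/(19284 - 62821816/218308605) = 1/(4209800317004/218308605) = 218308605/4209800317004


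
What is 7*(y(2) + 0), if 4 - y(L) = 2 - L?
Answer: 28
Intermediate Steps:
y(L) = 2 + L (y(L) = 4 - (2 - L) = 4 + (-2 + L) = 2 + L)
7*(y(2) + 0) = 7*((2 + 2) + 0) = 7*(4 + 0) = 7*4 = 28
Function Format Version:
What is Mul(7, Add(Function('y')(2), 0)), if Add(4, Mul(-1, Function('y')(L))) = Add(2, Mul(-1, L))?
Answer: 28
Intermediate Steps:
Function('y')(L) = Add(2, L) (Function('y')(L) = Add(4, Mul(-1, Add(2, Mul(-1, L)))) = Add(4, Add(-2, L)) = Add(2, L))
Mul(7, Add(Function('y')(2), 0)) = Mul(7, Add(Add(2, 2), 0)) = Mul(7, Add(4, 0)) = Mul(7, 4) = 28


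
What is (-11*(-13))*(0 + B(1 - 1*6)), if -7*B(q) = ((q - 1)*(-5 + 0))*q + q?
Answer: 22165/7 ≈ 3166.4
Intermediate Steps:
B(q) = -q/7 - q*(5 - 5*q)/7 (B(q) = -(((q - 1)*(-5 + 0))*q + q)/7 = -(((-1 + q)*(-5))*q + q)/7 = -((5 - 5*q)*q + q)/7 = -(q*(5 - 5*q) + q)/7 = -(q + q*(5 - 5*q))/7 = -q/7 - q*(5 - 5*q)/7)
(-11*(-13))*(0 + B(1 - 1*6)) = (-11*(-13))*(0 + (1 - 1*6)*(-6 + 5*(1 - 1*6))/7) = 143*(0 + (1 - 6)*(-6 + 5*(1 - 6))/7) = 143*(0 + (⅐)*(-5)*(-6 + 5*(-5))) = 143*(0 + (⅐)*(-5)*(-6 - 25)) = 143*(0 + (⅐)*(-5)*(-31)) = 143*(0 + 155/7) = 143*(155/7) = 22165/7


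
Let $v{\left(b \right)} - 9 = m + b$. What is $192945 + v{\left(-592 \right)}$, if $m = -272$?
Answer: $192090$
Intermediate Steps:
$v{\left(b \right)} = -263 + b$ ($v{\left(b \right)} = 9 + \left(-272 + b\right) = -263 + b$)
$192945 + v{\left(-592 \right)} = 192945 - 855 = 192090$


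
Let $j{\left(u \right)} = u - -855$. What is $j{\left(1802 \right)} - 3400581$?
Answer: $-3397924$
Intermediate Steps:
$j{\left(u \right)} = 855 + u$ ($j{\left(u \right)} = u + 855 = 855 + u$)
$j{\left(1802 \right)} - 3400581 = \left(855 + 1802\right) - 3400581 = 2657 - 3400581 = -3397924$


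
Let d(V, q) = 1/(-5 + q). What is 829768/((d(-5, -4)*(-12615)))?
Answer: 2489304/4205 ≈ 591.99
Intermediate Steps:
829768/((d(-5, -4)*(-12615))) = 829768/((-12615/(-5 - 4))) = 829768/((-12615/(-9))) = 829768/((-⅑*(-12615))) = 829768/(4205/3) = 829768*(3/4205) = 2489304/4205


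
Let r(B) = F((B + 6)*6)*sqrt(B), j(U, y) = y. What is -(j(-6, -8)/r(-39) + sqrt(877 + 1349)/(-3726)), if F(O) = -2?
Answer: sqrt(2226)/3726 + 4*I*sqrt(39)/39 ≈ 0.012663 + 0.64051*I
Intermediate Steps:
r(B) = -2*sqrt(B)
-(j(-6, -8)/r(-39) + sqrt(877 + 1349)/(-3726)) = -(-8*I*sqrt(39)/78 + sqrt(877 + 1349)/(-3726)) = -(-8*I*sqrt(39)/78 + sqrt(2226)*(-1/3726)) = -(-8*I*sqrt(39)/78 - sqrt(2226)/3726) = -(-4*I*sqrt(39)/39 - sqrt(2226)/3726) = -(-sqrt(2226)/3726 - 4*I*sqrt(39)/39) = sqrt(2226)/3726 + 4*I*sqrt(39)/39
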